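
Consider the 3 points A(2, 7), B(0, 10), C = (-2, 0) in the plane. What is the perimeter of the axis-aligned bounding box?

Width = max x − min x = 2 − (-2) = 4.
Height = max y − min y = 10 − 0 = 10.
Perimeter = 2(4 + 10) = 28.

28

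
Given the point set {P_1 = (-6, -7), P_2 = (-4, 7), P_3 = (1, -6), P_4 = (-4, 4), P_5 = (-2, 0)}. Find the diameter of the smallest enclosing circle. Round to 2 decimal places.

A smallest enclosing disk is always determined by at most three of the input points on its boundary.
The minimum enclosing circle is determined by three boundary points: P_1, P_2, P_3.
Their circumcentre is (-163/48, -11/48) with r² = 60625/1152.
The farthest remaining point P_4 is at distance² 21025/1152 ≤ 60625/1152.
Diameter = 2r = 2√(60625/1152) ≈ 14.51.

14.51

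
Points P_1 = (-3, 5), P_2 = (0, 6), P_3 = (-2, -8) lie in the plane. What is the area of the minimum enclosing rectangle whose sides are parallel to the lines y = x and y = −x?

In coordinates u = x + y, v = x − y the rectangle is axis-aligned; the map (x,y)→(u,v) scales areas by 2.
u-values: 2, 6, -10; range = 6 − (-10) = 16.
v-values: -8, -6, 6; range = 6 − (-8) = 14.
Area = (16 × 14) / 2 = 112.

112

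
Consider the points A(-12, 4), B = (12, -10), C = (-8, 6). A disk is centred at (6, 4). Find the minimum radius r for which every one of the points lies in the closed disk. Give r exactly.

The required radius is the distance from (6, 4) to the farthest point.
Squared distances: 324, 232, 200.
Maximum is 324, attained at A.
r = √324 = 18.

18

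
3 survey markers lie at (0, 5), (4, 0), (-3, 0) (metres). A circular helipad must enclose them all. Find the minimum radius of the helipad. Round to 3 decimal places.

Call the three points A, B, C in the order given.
Side lengths²: AB² = 41, AC² = 34, BC² = 49.
Since BC² = 49 < 41 + 34 = 75, the triangle is acute, so the smallest enclosing circle is the circumcircle.
Circumcentre = (0.5, 1.3), r² = 13.94.
r = √(13.94) ≈ 3.734.

3.734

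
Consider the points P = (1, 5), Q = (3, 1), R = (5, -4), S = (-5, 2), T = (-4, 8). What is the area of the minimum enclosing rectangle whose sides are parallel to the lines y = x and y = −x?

In coordinates u = x + y, v = x − y the rectangle is axis-aligned; the map (x,y)→(u,v) scales areas by 2.
u-values: 6, 4, 1, -3, 4; range = 6 − (-3) = 9.
v-values: -4, 2, 9, -7, -12; range = 9 − (-12) = 21.
Area = (9 × 21) / 2 = 94.5.

94.5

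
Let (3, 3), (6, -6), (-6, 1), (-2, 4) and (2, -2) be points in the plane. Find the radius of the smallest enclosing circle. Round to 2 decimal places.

The farthest pair is (6, -6)–(-6, 1) with squared distance 193. The circle on this segment as diameter has centre (0, -2.5) and r² = 193/4 = 48.25.
Check (3, 3): distance² to centre = 39.25 ≤ 48.25, so it lies inside.
All remaining points lie in this disk, and no smaller disk contains both endpoints, so this is the minimum enclosing circle.
r = √(48.25) ≈ 6.95.

6.95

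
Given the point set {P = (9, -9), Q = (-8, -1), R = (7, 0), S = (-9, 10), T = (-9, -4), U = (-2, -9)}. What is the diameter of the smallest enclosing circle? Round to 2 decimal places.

26.17

The minimum enclosing circle of a finite set is fixed by two of the points (as a diameter) or three (as a circumcircle).
The farthest pair is P–S with squared distance 685. The circle on this segment as diameter has centre (0, 0.5) and r² = 685/4 = 171.25.
Check Q: distance² to centre = 66.25 ≤ 171.25, so it lies inside.
All remaining points lie in this disk, and no smaller disk contains both endpoints, so this is the minimum enclosing circle.
Diameter = 2r = 2√(171.25) ≈ 26.17.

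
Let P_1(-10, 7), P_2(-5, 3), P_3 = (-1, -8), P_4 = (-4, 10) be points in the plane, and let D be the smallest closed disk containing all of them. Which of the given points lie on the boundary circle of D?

P_1, P_3, P_4

The minimum enclosing circle of a finite set is fixed by two of the points (as a diameter) or three (as a circumcircle).
The minimum enclosing circle is determined by three boundary points: P_1, P_3, P_4.
Their circumcentre is (-83/26, 23/26) with r² = 28305/338.
The farthest remaining point P_2 is at distance² 2617/338 ≤ 28305/338.
The points at distance exactly r from the centre are P_1, P_3, P_4 — 3 points.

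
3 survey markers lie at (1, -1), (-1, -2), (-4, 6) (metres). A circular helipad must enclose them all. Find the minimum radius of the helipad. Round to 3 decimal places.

4.325

Call the three points A, B, C in the order given.
Side lengths²: AB² = 5, AC² = 74, BC² = 73.
Since AC² = 74 < 73 + 5 = 78, the triangle is acute, so the smallest enclosing circle is the circumcircle.
Circumcentre = (-71/38, 85/38), r² = 13505/722.
r = √(13505/722) ≈ 4.325.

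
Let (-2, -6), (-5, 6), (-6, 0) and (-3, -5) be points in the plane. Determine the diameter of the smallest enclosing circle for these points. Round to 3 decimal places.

12.369

The minimum enclosing circle of a finite set is fixed by two of the points (as a diameter) or three (as a circumcircle).
The farthest pair is (-2, -6)–(-5, 6) with squared distance 153. The circle on this segment as diameter has centre (-3.5, 0) and r² = 153/4 = 38.25.
Check (-6, 0): distance² to centre = 6.25 ≤ 38.25, so it lies inside.
All remaining points lie in this disk, and no smaller disk contains both endpoints, so this is the minimum enclosing circle.
Diameter = 2r = 2√(38.25) ≈ 12.369.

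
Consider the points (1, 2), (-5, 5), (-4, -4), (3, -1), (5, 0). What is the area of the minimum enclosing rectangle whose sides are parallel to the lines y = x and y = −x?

In coordinates u = x + y, v = x − y the rectangle is axis-aligned; the map (x,y)→(u,v) scales areas by 2.
u-values: 3, 0, -8, 2, 5; range = 5 − (-8) = 13.
v-values: -1, -10, 0, 4, 5; range = 5 − (-10) = 15.
Area = (13 × 15) / 2 = 97.5.

97.5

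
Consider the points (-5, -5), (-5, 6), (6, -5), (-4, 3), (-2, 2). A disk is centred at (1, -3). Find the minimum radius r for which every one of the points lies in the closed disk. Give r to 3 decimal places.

10.817

The required radius is the distance from (1, -3) to the farthest point.
Squared distances: 40, 117, 29, 61, 34.
Maximum is 117, attained at (-5, 6).
r = √117 ≈ 10.817.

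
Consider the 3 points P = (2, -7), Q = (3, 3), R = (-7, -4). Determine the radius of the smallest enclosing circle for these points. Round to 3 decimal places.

6.257

Side lengths²: PQ² = 101, PR² = 90, QR² = 149.
Since QR² = 149 < 101 + 90 = 191, the triangle is acute, so the smallest enclosing circle is the circumcircle.
Circumcentre = (-75/62, -101/62), r² = 75245/1922.
r = √(75245/1922) ≈ 6.257.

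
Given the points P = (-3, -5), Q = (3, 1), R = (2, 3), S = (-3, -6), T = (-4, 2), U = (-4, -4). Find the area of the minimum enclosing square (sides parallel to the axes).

81

The bounding box has width 7 and height 9.
An axis-aligned square enclosing the set must have side ≥ max(width, height).
So the minimum side is max(7, 9) = 9.
Area = 9² = 81.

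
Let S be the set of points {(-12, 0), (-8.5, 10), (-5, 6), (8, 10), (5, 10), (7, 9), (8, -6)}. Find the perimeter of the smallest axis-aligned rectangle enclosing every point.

72

Width = max x − min x = 8 − (-12) = 20.
Height = max y − min y = 10 − (-6) = 16.
Perimeter = 2(20 + 16) = 72.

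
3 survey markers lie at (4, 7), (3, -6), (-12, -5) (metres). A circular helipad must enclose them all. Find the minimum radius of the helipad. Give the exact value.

Call the three points A, B, C in the order given.
Side lengths²: AB² = 170, AC² = 400, BC² = 226.
Since AC² = 400 ≥ 226 + 170 = 396, the angle opposite AC is not acute, so the smallest enclosing circle has AC as diameter.
Centre = midpoint of AC = (-4, 1), r² = 400/4 = 100.
r = √100 = 10.

10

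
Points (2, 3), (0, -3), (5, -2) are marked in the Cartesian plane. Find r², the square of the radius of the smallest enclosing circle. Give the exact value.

1105/98

Call the three points A, B, C in the order given.
Side lengths²: AB² = 40, AC² = 34, BC² = 26.
Since AB² = 40 < 34 + 26 = 60, the triangle is acute, so the smallest enclosing circle is the circumcircle.
Circumcentre = (29/14, -5/14), r² = 1105/98.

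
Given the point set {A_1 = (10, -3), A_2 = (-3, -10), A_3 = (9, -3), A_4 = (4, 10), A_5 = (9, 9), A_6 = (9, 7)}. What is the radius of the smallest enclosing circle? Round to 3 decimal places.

11.236

The farthest pair is A_2–A_5 with squared distance 505. The circle on this segment as diameter has centre (3, -0.5) and r² = 505/4 = 126.25.
Check A_1: distance² to centre = 55.25 ≤ 126.25, so it lies inside.
All remaining points lie in this disk, and no smaller disk contains both endpoints, so this is the minimum enclosing circle.
r = √(126.25) ≈ 11.236.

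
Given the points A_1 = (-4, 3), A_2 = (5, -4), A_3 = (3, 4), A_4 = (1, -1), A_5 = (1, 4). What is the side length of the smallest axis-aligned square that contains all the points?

The bounding box has width 9 and height 8.
An axis-aligned square enclosing the set must have side ≥ max(width, height).
So the minimum side is max(9, 8) = 9.

9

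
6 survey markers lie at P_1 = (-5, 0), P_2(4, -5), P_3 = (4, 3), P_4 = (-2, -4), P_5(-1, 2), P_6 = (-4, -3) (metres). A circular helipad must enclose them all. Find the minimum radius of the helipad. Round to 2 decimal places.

By Welzl's lemma the MEC is supported by two points (diametrically opposite) or three points (on a circumcircle).
The minimum enclosing circle is determined by three boundary points: P_1, P_2, P_3.
Their circumcentre is (1/3, -1) with r² = 265/9.
The farthest remaining point P_6 is at distance² 205/9 ≤ 265/9.
r = √(265/9) ≈ 5.43.

5.43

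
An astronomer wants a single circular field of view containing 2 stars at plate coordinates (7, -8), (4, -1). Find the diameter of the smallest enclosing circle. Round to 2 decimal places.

7.62

The smallest circle enclosing two points has them as diameter endpoints.
Centre = midpoint = (5.5, -4.5); r² = |(7, -8)−(4, -1)|²/4 = 58/4 = 14.5.
Diameter = 2r = 2√(14.5) ≈ 7.62.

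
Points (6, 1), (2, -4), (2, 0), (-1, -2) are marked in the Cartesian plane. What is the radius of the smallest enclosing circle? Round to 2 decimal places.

The farthest pair is (6, 1)–(-1, -2) with squared distance 58. The circle on this segment as diameter has centre (2.5, -0.5) and r² = 58/4 = 14.5.
Check (2, -4): distance² to centre = 12.5 ≤ 14.5, so it lies inside.
All remaining points lie in this disk, and no smaller disk contains both endpoints, so this is the minimum enclosing circle.
r = √(14.5) ≈ 3.81.

3.81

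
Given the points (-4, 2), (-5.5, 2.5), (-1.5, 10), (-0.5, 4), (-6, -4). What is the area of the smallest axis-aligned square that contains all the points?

196

The bounding box has width 5.5 and height 14.
An axis-aligned square enclosing the set must have side ≥ max(width, height).
So the minimum side is max(5.5, 14) = 14.
Area = 14² = 196.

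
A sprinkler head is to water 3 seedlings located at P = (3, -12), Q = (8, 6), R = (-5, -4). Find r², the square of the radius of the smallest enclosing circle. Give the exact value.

Side lengths²: PQ² = 349, PR² = 128, QR² = 269.
Since PQ² = 349 < 269 + 128 = 397, the triangle is acute, so the smallest enclosing circle is the circumcircle.
Circumcentre = (199/46, -123/46), r² = 93881/1058.

93881/1058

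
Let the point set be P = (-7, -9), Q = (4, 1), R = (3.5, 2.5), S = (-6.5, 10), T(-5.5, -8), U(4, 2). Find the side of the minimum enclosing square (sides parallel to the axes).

The bounding box has width 11 and height 19.
An axis-aligned square enclosing the set must have side ≥ max(width, height).
So the minimum side is max(11, 19) = 19.

19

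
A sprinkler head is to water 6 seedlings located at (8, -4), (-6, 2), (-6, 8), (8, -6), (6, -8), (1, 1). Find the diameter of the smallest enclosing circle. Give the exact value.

20

The farthest pair is (-6, 8)–(6, -8) with squared distance 400. The circle on this segment as diameter has centre (0, 0) and r² = 400/4 = 100.
Check (8, -4): distance² to centre = 80 ≤ 100, so it lies inside.
All remaining points lie in this disk, and no smaller disk contains both endpoints, so this is the minimum enclosing circle.
Diameter = 2r = 2√100 = 20.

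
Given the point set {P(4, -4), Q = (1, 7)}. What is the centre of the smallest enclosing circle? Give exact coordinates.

(2.5, 1.5)

The smallest circle enclosing two points has them as diameter endpoints.
Centre = midpoint = (2.5, 1.5); r² = |PQ|²/4 = 130/4 = 32.5.
Centre = (2.5, 1.5).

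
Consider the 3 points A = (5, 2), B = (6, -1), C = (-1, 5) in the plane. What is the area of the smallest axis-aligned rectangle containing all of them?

42

x ranges over [-1, 6], width 7.
y ranges over [-1, 5], height 6.
Area = 7 × 6 = 42.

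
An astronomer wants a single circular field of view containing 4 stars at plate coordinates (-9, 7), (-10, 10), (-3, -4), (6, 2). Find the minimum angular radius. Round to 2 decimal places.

9.01

The minimum enclosing circle is determined by three boundary points: (-10, 10), (-3, -4), (6, 2).
Their circumcentre is (-2.5, 5) with r² = 81.25.
The farthest remaining point (-9, 7) is at distance² 46.25 ≤ 81.25.
r = √(81.25) ≈ 9.01.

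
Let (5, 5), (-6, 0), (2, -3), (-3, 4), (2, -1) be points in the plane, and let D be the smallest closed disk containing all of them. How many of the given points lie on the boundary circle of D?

3

The farthest pair is (5, 5)–(-6, 0) with squared distance 146. The circle on this segment as diameter has centre (-0.5, 2.5) and r² = 146/4 = 36.5.
Check (2, -3): distance² to centre = 36.5 ≤ 36.5, so it lies inside.
All remaining points lie in this disk, and no smaller disk contains both endpoints, so this is the minimum enclosing circle.
The points at distance exactly r from the centre are (5, 5), (-6, 0), (2, -3) — 3 points.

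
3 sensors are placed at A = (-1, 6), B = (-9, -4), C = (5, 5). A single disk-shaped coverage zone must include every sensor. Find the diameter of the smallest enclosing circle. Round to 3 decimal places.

Side lengths²: AB² = 164, AC² = 37, BC² = 277.
Since BC² = 277 ≥ 164 + 37 = 201, the angle opposite BC is not acute, so the smallest enclosing circle has BC as diameter.
Centre = midpoint of BC = (-2, 0.5), r² = 277/4 = 69.25.
Diameter = 2r = 2√(69.25) ≈ 16.643.

16.643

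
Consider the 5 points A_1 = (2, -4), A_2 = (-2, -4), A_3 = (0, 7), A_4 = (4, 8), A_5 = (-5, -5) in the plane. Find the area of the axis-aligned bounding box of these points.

x ranges over [-5, 4], width 9.
y ranges over [-5, 8], height 13.
Area = 9 × 13 = 117.

117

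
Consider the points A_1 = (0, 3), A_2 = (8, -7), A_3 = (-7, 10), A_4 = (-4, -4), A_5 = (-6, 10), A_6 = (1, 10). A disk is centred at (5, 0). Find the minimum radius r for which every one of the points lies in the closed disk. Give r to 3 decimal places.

The required radius is the distance from (5, 0) to the farthest point.
Squared distances: 34, 58, 244, 97, 221, 116.
Maximum is 244, attained at A_3.
r = √244 ≈ 15.620.

15.620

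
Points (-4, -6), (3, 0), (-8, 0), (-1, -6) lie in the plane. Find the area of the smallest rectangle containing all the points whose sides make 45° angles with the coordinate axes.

In coordinates u = x + y, v = x − y the rectangle is axis-aligned; the map (x,y)→(u,v) scales areas by 2.
u-values: -10, 3, -8, -7; range = 3 − (-10) = 13.
v-values: 2, 3, -8, 5; range = 5 − (-8) = 13.
Area = (13 × 13) / 2 = 84.5.

84.5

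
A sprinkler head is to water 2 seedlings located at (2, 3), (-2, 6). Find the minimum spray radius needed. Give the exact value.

2.5

The smallest circle enclosing two points has them as diameter endpoints.
Centre = midpoint = (0, 4.5); r² = |(2, 3)−(-2, 6)|²/4 = 25/4 = 6.25.
r = √(6.25) = 2.5.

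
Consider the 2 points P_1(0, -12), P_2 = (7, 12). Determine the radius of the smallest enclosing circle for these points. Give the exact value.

The smallest circle enclosing two points has them as diameter endpoints.
Centre = midpoint = (3.5, 0); r² = |P_1P_2|²/4 = 625/4 = 156.25.
r = √(156.25) = 12.5.

12.5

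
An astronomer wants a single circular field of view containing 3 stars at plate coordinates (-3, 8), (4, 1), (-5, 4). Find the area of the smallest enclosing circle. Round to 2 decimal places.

78.54

Call the three points A, B, C in the order given.
Side lengths²: AB² = 98, AC² = 20, BC² = 90.
Since AB² = 98 < 90 + 20 = 110, the triangle is acute, so the smallest enclosing circle is the circumcircle.
Circumcentre = (0, 4), r² = 25.
Area = π·r² = π·25 ≈ 78.54.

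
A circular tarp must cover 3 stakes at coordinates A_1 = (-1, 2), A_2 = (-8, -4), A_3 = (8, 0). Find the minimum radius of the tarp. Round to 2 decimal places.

Side lengths²: A_1A_2² = 85, A_1A_3² = 85, A_2A_3² = 272.
Since A_2A_3² = 272 ≥ 85 + 85 = 170, the angle opposite A_2A_3 is not acute, so the smallest enclosing circle has A_2A_3 as diameter.
Centre = midpoint of A_2A_3 = (0, -2), r² = 272/4 = 68.
r = √68 ≈ 8.25.

8.25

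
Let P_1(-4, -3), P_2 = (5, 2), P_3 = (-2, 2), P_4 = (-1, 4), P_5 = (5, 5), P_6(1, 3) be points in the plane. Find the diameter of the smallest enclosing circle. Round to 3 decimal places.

The farthest pair is P_1–P_5 with squared distance 145. The circle on this segment as diameter has centre (0.5, 1) and r² = 145/4 = 36.25.
Check P_2: distance² to centre = 21.25 ≤ 36.25, so it lies inside.
All remaining points lie in this disk, and no smaller disk contains both endpoints, so this is the minimum enclosing circle.
Diameter = 2r = 2√(36.25) ≈ 12.042.

12.042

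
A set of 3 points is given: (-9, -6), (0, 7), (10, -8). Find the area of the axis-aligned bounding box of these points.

x ranges over [-9, 10], width 19.
y ranges over [-8, 7], height 15.
Area = 19 × 15 = 285.

285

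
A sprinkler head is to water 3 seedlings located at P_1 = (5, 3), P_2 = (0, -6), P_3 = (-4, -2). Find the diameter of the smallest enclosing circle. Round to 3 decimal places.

Side lengths²: P_1P_2² = 106, P_1P_3² = 106, P_2P_3² = 32.
Since P_1P_3² = 106 < 106 + 32 = 138, the triangle is acute, so the smallest enclosing circle is the circumcircle.
Circumcentre = (17/14, -11/14), r² = 2809/98.
Diameter = 2r = 2√(2809/98) ≈ 10.708.

10.708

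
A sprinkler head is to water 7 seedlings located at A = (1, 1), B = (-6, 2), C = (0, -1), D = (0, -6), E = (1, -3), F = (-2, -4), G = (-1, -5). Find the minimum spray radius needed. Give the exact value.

5

By Welzl's lemma the MEC is supported by two points (diametrically opposite) or three points (on a circumcircle).
The farthest pair is B–D with squared distance 100. The circle on this segment as diameter has centre (-3, -2) and r² = 100/4 = 25.
Check A: distance² to centre = 25 ≤ 25, so it lies inside.
All remaining points lie in this disk, and no smaller disk contains both endpoints, so this is the minimum enclosing circle.
r = √25 = 5.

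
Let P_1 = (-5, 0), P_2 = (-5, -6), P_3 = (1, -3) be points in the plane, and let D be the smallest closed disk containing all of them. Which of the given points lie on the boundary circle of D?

Side lengths²: P_1P_2² = 36, P_1P_3² = 45, P_2P_3² = 45.
Since P_2P_3² = 45 < 45 + 36 = 81, the triangle is acute, so the smallest enclosing circle is the circumcircle.
Circumcentre = (-2.75, -3), r² = 14.0625.
The points at distance exactly r from the centre are P_1, P_2, P_3 — 3 points.

P_1, P_2, P_3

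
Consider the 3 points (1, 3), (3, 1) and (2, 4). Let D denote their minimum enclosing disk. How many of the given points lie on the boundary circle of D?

3

Call the three points A, B, C in the order given.
Side lengths²: AB² = 8, AC² = 2, BC² = 10.
Since BC² = 10 ≥ 8 + 2 = 10, the angle opposite BC is not acute, so the smallest enclosing circle has BC as diameter.
Centre = midpoint of BC = (2.5, 2.5), r² = 10/4 = 2.5.
The points at distance exactly r from the centre are (1, 3), (3, 1), (2, 4) — 3 points.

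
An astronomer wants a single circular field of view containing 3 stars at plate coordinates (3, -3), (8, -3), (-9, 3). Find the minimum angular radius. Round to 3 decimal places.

9.014

Call the three points A, B, C in the order given.
Side lengths²: AB² = 25, AC² = 180, BC² = 325.
Since BC² = 325 ≥ 180 + 25 = 205, the angle opposite BC is not acute, so the smallest enclosing circle has BC as diameter.
Centre = midpoint of BC = (-0.5, 0), r² = 325/4 = 81.25.
r = √(81.25) ≈ 9.014.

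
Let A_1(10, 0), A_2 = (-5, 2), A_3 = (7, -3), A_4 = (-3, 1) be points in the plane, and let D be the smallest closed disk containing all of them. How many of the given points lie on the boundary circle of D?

The minimum enclosing circle of a finite set is fixed by two of the points (as a diameter) or three (as a circumcircle).
The farthest pair is A_1–A_2 with squared distance 229. The circle on this segment as diameter has centre (2.5, 1) and r² = 229/4 = 57.25.
Check A_3: distance² to centre = 36.25 ≤ 57.25, so it lies inside.
All remaining points lie in this disk, and no smaller disk contains both endpoints, so this is the minimum enclosing circle.
The points at distance exactly r from the centre are A_1, A_2 — 2 points.

2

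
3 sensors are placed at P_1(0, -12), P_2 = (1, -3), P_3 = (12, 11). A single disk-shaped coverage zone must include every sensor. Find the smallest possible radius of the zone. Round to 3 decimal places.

12.971

Side lengths²: P_1P_2² = 82, P_1P_3² = 673, P_2P_3² = 317.
Since P_1P_3² = 673 ≥ 317 + 82 = 399, the angle opposite P_1P_3 is not acute, so the smallest enclosing circle has P_1P_3 as diameter.
Centre = midpoint of P_1P_3 = (6, -0.5), r² = 673/4 = 168.25.
r = √(168.25) ≈ 12.971.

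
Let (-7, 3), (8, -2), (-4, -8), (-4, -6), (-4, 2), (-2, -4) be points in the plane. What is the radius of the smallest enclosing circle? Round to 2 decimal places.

By Welzl's lemma the MEC is supported by two points (diametrically opposite) or three points (on a circumcircle).
The minimum enclosing circle is determined by three boundary points: (-7, 3), (8, -2), (-4, -8).
Their circumcentre is (0, -1) with r² = 65.
The farthest remaining point (-4, -6) is at distance² 41 ≤ 65.
r = √65 ≈ 8.06.

8.06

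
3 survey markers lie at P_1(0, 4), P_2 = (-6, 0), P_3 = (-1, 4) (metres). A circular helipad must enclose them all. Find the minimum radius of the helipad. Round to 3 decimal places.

Side lengths²: P_1P_2² = 52, P_1P_3² = 1, P_2P_3² = 41.
Since P_1P_2² = 52 ≥ 41 + 1 = 42, the angle opposite P_1P_2 is not acute, so the smallest enclosing circle has P_1P_2 as diameter.
Centre = midpoint of P_1P_2 = (-3, 2), r² = 52/4 = 13.
r = √13 ≈ 3.606.

3.606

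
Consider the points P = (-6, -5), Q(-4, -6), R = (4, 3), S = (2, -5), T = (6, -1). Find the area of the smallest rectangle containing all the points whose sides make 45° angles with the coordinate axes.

In coordinates u = x + y, v = x − y the rectangle is axis-aligned; the map (x,y)→(u,v) scales areas by 2.
u-values: -11, -10, 7, -3, 5; range = 7 − (-11) = 18.
v-values: -1, 2, 1, 7, 7; range = 7 − (-1) = 8.
Area = (18 × 8) / 2 = 72.

72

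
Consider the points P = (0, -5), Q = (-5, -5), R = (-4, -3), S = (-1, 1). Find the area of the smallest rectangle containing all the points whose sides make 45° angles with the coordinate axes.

In coordinates u = x + y, v = x − y the rectangle is axis-aligned; the map (x,y)→(u,v) scales areas by 2.
u-values: -5, -10, -7, 0; range = 0 − (-10) = 10.
v-values: 5, 0, -1, -2; range = 5 − (-2) = 7.
Area = (10 × 7) / 2 = 35.

35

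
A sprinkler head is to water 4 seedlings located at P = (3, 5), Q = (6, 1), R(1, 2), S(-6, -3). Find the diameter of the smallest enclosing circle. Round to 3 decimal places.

The minimum enclosing circle is determined by three boundary points: P, Q, S.
Their circumcentre is (-1/6, -0.5) with r² = 725/18.
The farthest remaining point R is at distance² 137/18 ≤ 725/18.
Diameter = 2r = 2√(725/18) ≈ 12.693.

12.693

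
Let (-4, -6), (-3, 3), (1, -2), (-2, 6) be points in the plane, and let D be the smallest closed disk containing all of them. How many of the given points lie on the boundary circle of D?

2

A smallest enclosing disk is always determined by at most three of the input points on its boundary.
The farthest pair is (-4, -6)–(-2, 6) with squared distance 148. The circle on this segment as diameter has centre (-3, 0) and r² = 148/4 = 37.
Check (-3, 3): distance² to centre = 9 ≤ 37, so it lies inside.
All remaining points lie in this disk, and no smaller disk contains both endpoints, so this is the minimum enclosing circle.
The points at distance exactly r from the centre are (-4, -6), (-2, 6) — 2 points.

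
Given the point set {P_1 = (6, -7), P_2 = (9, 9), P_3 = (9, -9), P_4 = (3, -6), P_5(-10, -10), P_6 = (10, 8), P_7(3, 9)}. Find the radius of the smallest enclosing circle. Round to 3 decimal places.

By Welzl's lemma the MEC is supported by two points (diametrically opposite) or three points (on a circumcircle).
The farthest pair is P_5–P_6 with squared distance 724. The circle on this segment as diameter has centre (0, -1) and r² = 724/4 = 181.
Check P_1: distance² to centre = 72 ≤ 181, so it lies inside.
All remaining points lie in this disk, and no smaller disk contains both endpoints, so this is the minimum enclosing circle.
r = √181 ≈ 13.454.

13.454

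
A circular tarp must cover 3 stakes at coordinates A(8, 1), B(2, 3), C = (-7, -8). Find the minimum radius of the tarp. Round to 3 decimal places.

Side lengths²: AB² = 40, AC² = 306, BC² = 202.
Since AC² = 306 ≥ 202 + 40 = 242, the angle opposite AC is not acute, so the smallest enclosing circle has AC as diameter.
Centre = midpoint of AC = (0.5, -3.5), r² = 306/4 = 76.5.
r = √(76.5) ≈ 8.746.

8.746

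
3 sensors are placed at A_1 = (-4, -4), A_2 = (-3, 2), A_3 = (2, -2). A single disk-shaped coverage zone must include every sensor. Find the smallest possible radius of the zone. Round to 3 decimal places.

3.623

Side lengths²: A_1A_2² = 37, A_1A_3² = 40, A_2A_3² = 41.
Since A_2A_3² = 41 < 40 + 37 = 77, the triangle is acute, so the smallest enclosing circle is the circumcircle.
Circumcentre = (-53/34, -45/34), r² = 7585/578.
r = √(7585/578) ≈ 3.623.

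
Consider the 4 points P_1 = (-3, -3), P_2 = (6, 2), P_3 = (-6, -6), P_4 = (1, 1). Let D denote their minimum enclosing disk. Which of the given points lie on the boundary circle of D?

A smallest enclosing disk is always determined by at most three of the input points on its boundary.
The farthest pair is P_2–P_3 with squared distance 208. The circle on this segment as diameter has centre (0, -2) and r² = 208/4 = 52.
Check P_1: distance² to centre = 10 ≤ 52, so it lies inside.
All remaining points lie in this disk, and no smaller disk contains both endpoints, so this is the minimum enclosing circle.
The points at distance exactly r from the centre are P_2, P_3 — 2 points.

P_2, P_3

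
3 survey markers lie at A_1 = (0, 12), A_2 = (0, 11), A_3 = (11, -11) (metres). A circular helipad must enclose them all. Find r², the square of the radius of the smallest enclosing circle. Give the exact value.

Side lengths²: A_1A_2² = 1, A_1A_3² = 650, A_2A_3² = 605.
Since A_1A_3² = 650 ≥ 605 + 1 = 606, the angle opposite A_1A_3 is not acute, so the smallest enclosing circle has A_1A_3 as diameter.
Centre = midpoint of A_1A_3 = (5.5, 0.5), r² = 650/4 = 162.5.

162.5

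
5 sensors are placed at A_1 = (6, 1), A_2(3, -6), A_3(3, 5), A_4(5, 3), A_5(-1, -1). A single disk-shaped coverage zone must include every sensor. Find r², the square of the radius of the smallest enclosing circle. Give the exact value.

By Welzl's lemma the MEC is supported by two points (diametrically opposite) or three points (on a circumcircle).
The farthest pair is A_2–A_3 with squared distance 121. The circle on this segment as diameter has centre (3, -0.5) and r² = 121/4 = 30.25.
Check A_1: distance² to centre = 11.25 ≤ 30.25, so it lies inside.
All remaining points lie in this disk, and no smaller disk contains both endpoints, so this is the minimum enclosing circle.

30.25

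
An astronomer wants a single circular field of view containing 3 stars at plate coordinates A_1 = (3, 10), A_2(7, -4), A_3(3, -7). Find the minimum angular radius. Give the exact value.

8.5

Side lengths²: A_1A_2² = 212, A_1A_3² = 289, A_2A_3² = 25.
Since A_1A_3² = 289 ≥ 212 + 25 = 237, the angle opposite A_1A_3 is not acute, so the smallest enclosing circle has A_1A_3 as diameter.
Centre = midpoint of A_1A_3 = (3, 1.5), r² = 289/4 = 72.25.
r = √(72.25) = 8.5.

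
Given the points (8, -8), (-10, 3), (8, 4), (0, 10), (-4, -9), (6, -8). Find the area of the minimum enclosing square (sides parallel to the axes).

361

The bounding box has width 18 and height 19.
An axis-aligned square enclosing the set must have side ≥ max(width, height).
So the minimum side is max(18, 19) = 19.
Area = 19² = 361.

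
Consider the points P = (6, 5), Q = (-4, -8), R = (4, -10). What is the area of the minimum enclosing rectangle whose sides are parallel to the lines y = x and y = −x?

149.5

In coordinates u = x + y, v = x − y the rectangle is axis-aligned; the map (x,y)→(u,v) scales areas by 2.
u-values: 11, -12, -6; range = 11 − (-12) = 23.
v-values: 1, 4, 14; range = 14 − 1 = 13.
Area = (23 × 13) / 2 = 149.5.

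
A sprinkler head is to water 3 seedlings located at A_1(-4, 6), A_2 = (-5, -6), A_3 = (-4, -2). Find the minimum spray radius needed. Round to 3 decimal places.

6.021

Side lengths²: A_1A_2² = 145, A_1A_3² = 64, A_2A_3² = 17.
Since A_1A_2² = 145 ≥ 64 + 17 = 81, the angle opposite A_1A_2 is not acute, so the smallest enclosing circle has A_1A_2 as diameter.
Centre = midpoint of A_1A_2 = (-4.5, 0), r² = 145/4 = 36.25.
r = √(36.25) ≈ 6.021.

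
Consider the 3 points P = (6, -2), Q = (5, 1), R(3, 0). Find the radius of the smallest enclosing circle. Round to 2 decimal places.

Side lengths²: PQ² = 10, PR² = 13, QR² = 5.
Since PR² = 13 < 10 + 5 = 15, the triangle is acute, so the smallest enclosing circle is the circumcircle.
Circumcentre = (65/14, -11/14), r² = 325/98.
r = √(325/98) ≈ 1.82.

1.82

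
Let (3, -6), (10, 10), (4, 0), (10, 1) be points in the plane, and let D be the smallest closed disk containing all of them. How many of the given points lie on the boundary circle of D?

2

By Welzl's lemma the MEC is supported by two points (diametrically opposite) or three points (on a circumcircle).
The farthest pair is (3, -6)–(10, 10) with squared distance 305. The circle on this segment as diameter has centre (6.5, 2) and r² = 305/4 = 76.25.
Check (4, 0): distance² to centre = 10.25 ≤ 76.25, so it lies inside.
All remaining points lie in this disk, and no smaller disk contains both endpoints, so this is the minimum enclosing circle.
The points at distance exactly r from the centre are (3, -6), (10, 10) — 2 points.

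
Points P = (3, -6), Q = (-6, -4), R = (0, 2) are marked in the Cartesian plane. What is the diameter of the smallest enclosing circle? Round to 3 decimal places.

10.127

Side lengths²: PQ² = 85, PR² = 73, QR² = 72.
Since PQ² = 85 < 73 + 72 = 145, the triangle is acute, so the smallest enclosing circle is the circumcircle.
Circumcentre = (-23/22, -65/22), r² = 6205/242.
Diameter = 2r = 2√(6205/242) ≈ 10.127.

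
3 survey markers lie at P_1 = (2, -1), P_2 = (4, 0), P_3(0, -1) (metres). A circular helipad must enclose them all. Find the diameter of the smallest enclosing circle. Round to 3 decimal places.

Side lengths²: P_1P_2² = 5, P_1P_3² = 4, P_2P_3² = 17.
Since P_2P_3² = 17 ≥ 5 + 4 = 9, the angle opposite P_2P_3 is not acute, so the smallest enclosing circle has P_2P_3 as diameter.
Centre = midpoint of P_2P_3 = (2, -0.5), r² = 17/4 = 4.25.
Diameter = 2r = 2√(4.25) ≈ 4.123.

4.123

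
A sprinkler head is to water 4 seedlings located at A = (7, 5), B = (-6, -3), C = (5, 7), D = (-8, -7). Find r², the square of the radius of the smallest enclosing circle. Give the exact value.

14965/162

The minimum enclosing circle of a finite set is fixed by two of the points (as a diameter) or three (as a circumcircle).
The minimum enclosing circle is determined by three boundary points: A, C, D.
Their circumcentre is (-13/18, -13/18) with r² = 14965/162.
The farthest remaining point B is at distance² 5353/162 ≤ 14965/162.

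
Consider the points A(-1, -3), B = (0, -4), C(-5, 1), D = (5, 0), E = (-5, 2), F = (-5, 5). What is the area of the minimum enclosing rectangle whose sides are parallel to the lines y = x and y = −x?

In coordinates u = x + y, v = x − y the rectangle is axis-aligned; the map (x,y)→(u,v) scales areas by 2.
u-values: -4, -4, -4, 5, -3, 0; range = 5 − (-4) = 9.
v-values: 2, 4, -6, 5, -7, -10; range = 5 − (-10) = 15.
Area = (9 × 15) / 2 = 67.5.

67.5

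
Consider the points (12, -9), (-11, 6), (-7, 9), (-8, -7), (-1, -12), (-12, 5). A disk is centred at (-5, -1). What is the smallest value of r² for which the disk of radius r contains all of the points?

The required radius is the distance from (-5, -1) to the farthest point.
Squared distances: 353, 85, 104, 45, 137, 85.
Maximum is 353, attained at (12, -9).

353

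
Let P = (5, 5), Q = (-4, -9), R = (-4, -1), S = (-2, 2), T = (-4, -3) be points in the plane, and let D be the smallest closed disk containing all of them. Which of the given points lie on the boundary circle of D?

A smallest enclosing disk is always determined by at most three of the input points on its boundary.
The farthest pair is P–Q with squared distance 277. The circle on this segment as diameter has centre (0.5, -2) and r² = 277/4 = 69.25.
Check R: distance² to centre = 21.25 ≤ 69.25, so it lies inside.
All remaining points lie in this disk, and no smaller disk contains both endpoints, so this is the minimum enclosing circle.
The points at distance exactly r from the centre are P, Q — 2 points.

P, Q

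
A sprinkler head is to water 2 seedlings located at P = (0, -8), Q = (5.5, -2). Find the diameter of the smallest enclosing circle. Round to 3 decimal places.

8.139

The smallest circle enclosing two points has them as diameter endpoints.
Centre = midpoint = (2.75, -5); r² = |PQ|²/4 = 66.25/4 = 16.5625.
Diameter = 2r = 2√(16.5625) ≈ 8.139.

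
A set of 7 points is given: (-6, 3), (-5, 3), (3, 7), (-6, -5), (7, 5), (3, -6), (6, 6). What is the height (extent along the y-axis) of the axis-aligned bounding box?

max y = 7, min y = -6, so height = 13.

13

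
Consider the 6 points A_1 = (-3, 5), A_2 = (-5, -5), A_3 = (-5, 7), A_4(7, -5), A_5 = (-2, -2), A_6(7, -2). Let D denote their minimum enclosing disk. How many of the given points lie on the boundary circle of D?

3

The farthest pair is A_3–A_4 with squared distance 288. The circle on this segment as diameter has centre (1, 1) and r² = 288/4 = 72.
Check A_1: distance² to centre = 32 ≤ 72, so it lies inside.
All remaining points lie in this disk, and no smaller disk contains both endpoints, so this is the minimum enclosing circle.
The points at distance exactly r from the centre are A_2, A_3, A_4 — 3 points.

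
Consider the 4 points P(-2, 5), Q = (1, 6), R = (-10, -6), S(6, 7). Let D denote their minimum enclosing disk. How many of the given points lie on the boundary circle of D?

A smallest enclosing disk is always determined by at most three of the input points on its boundary.
The farthest pair is R–S with squared distance 425. The circle on this segment as diameter has centre (-2, 0.5) and r² = 425/4 = 106.25.
Check P: distance² to centre = 20.25 ≤ 106.25, so it lies inside.
All remaining points lie in this disk, and no smaller disk contains both endpoints, so this is the minimum enclosing circle.
The points at distance exactly r from the centre are R, S — 2 points.

2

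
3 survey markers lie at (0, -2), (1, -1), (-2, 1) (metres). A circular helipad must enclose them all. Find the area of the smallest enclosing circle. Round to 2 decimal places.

10.62

Call the three points A, B, C in the order given.
Side lengths²: AB² = 2, AC² = 13, BC² = 13.
Since BC² = 13 < 13 + 2 = 15, the triangle is acute, so the smallest enclosing circle is the circumcircle.
Circumcentre = (-0.7, -0.3), r² = 3.38.
Area = π·r² = π·3.38 ≈ 10.62.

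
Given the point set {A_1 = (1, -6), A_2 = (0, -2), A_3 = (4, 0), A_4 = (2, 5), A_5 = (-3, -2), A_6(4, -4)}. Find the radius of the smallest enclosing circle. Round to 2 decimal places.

5.52

By Welzl's lemma the MEC is supported by two points (diametrically opposite) or three points (on a circumcircle).
The farthest pair is A_1–A_4 with squared distance 122. The circle on this segment as diameter has centre (1.5, -0.5) and r² = 122/4 = 30.5.
Check A_2: distance² to centre = 4.5 ≤ 30.5, so it lies inside.
All remaining points lie in this disk, and no smaller disk contains both endpoints, so this is the minimum enclosing circle.
r = √(30.5) ≈ 5.52.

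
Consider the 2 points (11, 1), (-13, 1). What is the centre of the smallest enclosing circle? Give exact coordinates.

(-1, 1)

The smallest circle enclosing two points has them as diameter endpoints.
Centre = midpoint = (-1, 1); r² = |(11, 1)−(-13, 1)|²/4 = 576/4 = 144.
Centre = (-1, 1).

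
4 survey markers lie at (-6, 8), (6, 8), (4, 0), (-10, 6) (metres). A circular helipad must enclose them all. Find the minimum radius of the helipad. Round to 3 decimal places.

By Welzl's lemma the MEC is supported by two points (diametrically opposite) or three points (on a circumcircle).
The minimum enclosing circle is determined by three boundary points: (6, 8), (4, 0), (-10, 6).
Their circumcentre is (-57/31, 177/31) with r² = 64090/961.
The farthest remaining point (-6, 8) is at distance² 21682/961 ≤ 64090/961.
r = √(64090/961) ≈ 8.166.

8.166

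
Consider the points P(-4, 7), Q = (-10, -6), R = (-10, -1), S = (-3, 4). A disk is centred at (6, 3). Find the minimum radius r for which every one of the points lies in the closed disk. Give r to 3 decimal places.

The required radius is the distance from (6, 3) to the farthest point.
Squared distances: 116, 337, 272, 82.
Maximum is 337, attained at Q.
r = √337 ≈ 18.358.

18.358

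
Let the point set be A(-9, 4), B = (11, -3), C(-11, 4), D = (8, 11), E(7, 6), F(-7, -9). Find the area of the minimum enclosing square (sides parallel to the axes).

484

The bounding box has width 22 and height 20.
An axis-aligned square enclosing the set must have side ≥ max(width, height).
So the minimum side is max(22, 20) = 22.
Area = 22² = 484.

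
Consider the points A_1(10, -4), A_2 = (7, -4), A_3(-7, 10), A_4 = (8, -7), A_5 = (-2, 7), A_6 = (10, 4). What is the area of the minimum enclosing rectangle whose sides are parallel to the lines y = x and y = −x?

In coordinates u = x + y, v = x − y the rectangle is axis-aligned; the map (x,y)→(u,v) scales areas by 2.
u-values: 6, 3, 3, 1, 5, 14; range = 14 − 1 = 13.
v-values: 14, 11, -17, 15, -9, 6; range = 15 − (-17) = 32.
Area = (13 × 32) / 2 = 208.

208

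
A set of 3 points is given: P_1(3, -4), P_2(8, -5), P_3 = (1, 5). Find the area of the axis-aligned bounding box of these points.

x ranges over [1, 8], width 7.
y ranges over [-5, 5], height 10.
Area = 7 × 10 = 70.

70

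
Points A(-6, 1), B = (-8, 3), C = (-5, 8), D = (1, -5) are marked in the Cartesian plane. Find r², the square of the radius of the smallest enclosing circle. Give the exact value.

The minimum enclosing circle of a finite set is fixed by two of the points (as a diameter) or three (as a circumcircle).
The farthest pair is C–D with squared distance 205. The circle on this segment as diameter has centre (-2, 1.5) and r² = 205/4 = 51.25.
Check A: distance² to centre = 16.25 ≤ 51.25, so it lies inside.
All remaining points lie in this disk, and no smaller disk contains both endpoints, so this is the minimum enclosing circle.

51.25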